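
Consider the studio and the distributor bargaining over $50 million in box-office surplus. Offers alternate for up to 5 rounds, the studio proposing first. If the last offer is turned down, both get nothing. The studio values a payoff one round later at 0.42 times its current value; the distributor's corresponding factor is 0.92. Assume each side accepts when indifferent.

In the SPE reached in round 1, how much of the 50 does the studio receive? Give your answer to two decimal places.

13.01

Round 5 (the studio proposes): rejection yields 0 for the distributor; the studio offers 0 and keeps 50.
Round 4 (the distributor proposes): the studio can get 50 next round, worth 0.42 × 50 = 21 now, so the distributor offers 21, keeping 29.
Round 3 (the studio proposes): the distributor can get 29 next round, worth 0.92 × 29 = 26.68 now, so the studio offers 26.68, keeping 23.32.
Round 2 (the distributor proposes): the studio can get 23.32 next round, worth 0.42 × 23.32 = 9.7944 now, so the distributor offers 9.7944, keeping 40.2056.
Round 1 (the studio proposes): the distributor can get 40.2056 next round, worth 0.92 × 40.2056 = 36.989152 now, so the studio offers 36.989152, keeping 13.010848.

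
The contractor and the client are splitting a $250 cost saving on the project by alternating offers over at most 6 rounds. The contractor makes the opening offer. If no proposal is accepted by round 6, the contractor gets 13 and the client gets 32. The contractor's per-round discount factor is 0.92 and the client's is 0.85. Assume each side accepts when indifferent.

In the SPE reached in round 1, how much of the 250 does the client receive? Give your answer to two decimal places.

153.49

Round 6 (the client proposes): the contractor gets 13 if talks fail, so the client offers 13 and keeps 237.
Round 5 (the contractor proposes): the client can get 237 next round, worth 0.85 × 237 = 201.45 now, so the contractor offers 201.45, keeping 48.55.
Round 4 (the client proposes): the contractor can get 48.55 next round, worth 0.92 × 48.55 = 44.666 now; the client offers that and keeps 205.334.
Round 3 (the contractor proposes): the client can get 205.334 next round, worth 0.85 × 205.334 = 174.5339 now; the contractor offers that and keeps 75.4661.
Round 2 (the client proposes): the contractor can get 75.4661 next round, worth 0.92 × 75.4661 = 69.428812 now, so the client offers 69.428812, keeping 180.571188.
Round 1 (the contractor proposes): the client can get 180.571188 next round, worth 0.85 × 180.571188 = 153.4855098 now, so the contractor offers 153.4855098, keeping 96.5144902.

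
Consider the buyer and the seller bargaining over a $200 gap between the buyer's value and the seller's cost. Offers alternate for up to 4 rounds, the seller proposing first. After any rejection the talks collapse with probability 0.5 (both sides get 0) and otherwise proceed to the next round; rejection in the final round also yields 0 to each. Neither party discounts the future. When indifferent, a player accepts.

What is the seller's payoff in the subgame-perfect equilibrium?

By backward induction:
Round 4 (the buyer proposes): the seller will accept anything ≥ 0, so the buyer offers 0 and keeps 200.
Round 3 (the seller proposes): rejecting gives the buyer an expected 0.5 × 200 = 100, so the seller offers 100, keeping 100.
Round 2 (the buyer proposes): rejecting gives the seller an expected 0.5 × 100 = 50; the buyer offers that and keeps 150.
Round 1 (the seller proposes): rejecting gives the buyer an expected 0.5 × 150 = 75; the seller offers that and keeps 125.

125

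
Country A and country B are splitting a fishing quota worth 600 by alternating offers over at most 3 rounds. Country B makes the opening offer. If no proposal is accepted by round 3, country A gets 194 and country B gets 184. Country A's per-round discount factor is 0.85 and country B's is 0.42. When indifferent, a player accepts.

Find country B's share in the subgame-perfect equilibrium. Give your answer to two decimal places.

Solve by backward induction from round 3.
Round 3 (country B proposes): country A gets 194 if talks fail, so country B offers 194 and keeps 406.
Round 2 (country A proposes): country B can get 406 next round, worth 0.42 × 406 = 170.52 now. Country A offers 170.52 and keeps 600 − 170.52 = 429.48.
Round 1 (country B proposes): country A can get 429.48 next round, worth 0.85 × 429.48 = 365.058 now, so country B offers 365.058, keeping 234.942.

234.94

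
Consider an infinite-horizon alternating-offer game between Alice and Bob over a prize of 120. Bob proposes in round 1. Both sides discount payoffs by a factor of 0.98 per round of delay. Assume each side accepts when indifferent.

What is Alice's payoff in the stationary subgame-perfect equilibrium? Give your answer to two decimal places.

59.39

Let x be Bob's share when Bob proposes and y be Alice's share when Alice proposes.
Alice accepts iff offered ≥ 0.98·y, so x = 120 − 0.98y. Symmetrically y = 120 − 0.98x.
Substituting: x = 120 − 0.98(120 − 0.98x), giving x(1 − 0.98·0.98) = 120(1 − 0.98).
So x = 120 × 0.02 / 0.0396 ≈ 60.6061, and Alice receives 120 − x ≈ 59.3939.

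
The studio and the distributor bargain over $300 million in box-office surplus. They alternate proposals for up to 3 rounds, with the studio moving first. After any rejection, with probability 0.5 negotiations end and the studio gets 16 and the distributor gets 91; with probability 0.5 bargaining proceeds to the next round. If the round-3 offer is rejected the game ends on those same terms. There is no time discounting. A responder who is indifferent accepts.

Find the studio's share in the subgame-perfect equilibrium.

Round 3 (the studio proposes): the distributor gets 91 if talks fail, so the studio offers 91 and keeps 209.
Round 2 (the distributor proposes): rejecting gives the studio an expected 0.5 × 209 + 0.5 × 16 = 112.5; the distributor offers that and keeps 187.5.
Round 1 (the studio proposes): rejecting gives the distributor an expected 0.5 × 187.5 + 0.5 × 91 = 139.25; the studio offers that and keeps 160.75.

160.75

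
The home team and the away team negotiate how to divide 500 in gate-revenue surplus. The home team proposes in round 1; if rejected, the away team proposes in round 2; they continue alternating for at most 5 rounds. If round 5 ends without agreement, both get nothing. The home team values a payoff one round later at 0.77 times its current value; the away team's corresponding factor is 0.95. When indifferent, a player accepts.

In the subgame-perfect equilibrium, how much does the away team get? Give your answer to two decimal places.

Solve by backward induction from round 5.
Round 5 (the home team proposes): the away team will accept anything ≥ 0, so the home team offers 0 and keeps 500.
Round 4 (the away team proposes): the home team can get 500 next round, worth 0.77 × 500 = 385 now, so the away team offers 385, keeping 115.
Round 3 (the home team proposes): the away team can get 115 next round, worth 0.95 × 115 = 109.25 now; the home team offers that and keeps 390.75.
Round 2 (the away team proposes): the home team can get 390.75 next round, worth 0.77 × 390.75 = 300.8775 now; the away team offers that and keeps 199.1225.
Round 1 (the home team proposes): the away team can get 199.1225 next round, worth 0.95 × 199.1225 = 189.166375 now; the home team offers that and keeps 310.833625.

189.17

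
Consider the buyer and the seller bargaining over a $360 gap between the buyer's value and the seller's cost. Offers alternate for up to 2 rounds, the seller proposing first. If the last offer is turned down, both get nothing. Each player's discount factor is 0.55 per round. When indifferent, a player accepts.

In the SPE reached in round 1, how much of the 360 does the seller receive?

Work backward from the last round.
Round 2 (the buyer proposes): the seller will accept anything ≥ 0, so the buyer offers 0 and keeps 360.
Round 1 (the seller proposes): the buyer can get 360 next round, worth 0.55 × 360 = 198 now, so the seller offers 198, keeping 162.

162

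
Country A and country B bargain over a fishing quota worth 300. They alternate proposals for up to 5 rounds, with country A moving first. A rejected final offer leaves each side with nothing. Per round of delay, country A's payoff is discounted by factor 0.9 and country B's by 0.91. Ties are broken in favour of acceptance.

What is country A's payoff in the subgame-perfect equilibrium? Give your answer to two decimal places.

250.34

Round 5 (country A proposes): country B will accept anything ≥ 0, so country A offers 0 and keeps 300.
Round 4 (country B proposes): country A can get 300 next round, worth 0.9 × 300 = 270 now. Country B offers 270 and keeps 300 − 270 = 30.
Round 3 (country A proposes): country B can get 30 next round, worth 0.91 × 30 = 27.3 now; country A offers that and keeps 272.7.
Round 2 (country B proposes): country A can get 272.7 next round, worth 0.9 × 272.7 = 245.43 now, so country B offers 245.43, keeping 54.57.
Round 1 (country A proposes): country B can get 54.57 next round, worth 0.91 × 54.57 = 49.6587 now, so country A offers 49.6587, keeping 250.3413.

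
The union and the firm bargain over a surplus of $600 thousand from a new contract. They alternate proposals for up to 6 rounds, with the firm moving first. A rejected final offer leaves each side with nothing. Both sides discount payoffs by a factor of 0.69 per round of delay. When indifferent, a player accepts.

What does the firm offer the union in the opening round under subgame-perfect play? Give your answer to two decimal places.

Round 6 (the union proposes): rejection yields 0 for the firm; the union offers 0 and keeps 600.
Round 5 (the firm proposes): the union can get 600 next round, worth 0.69 × 600 = 414 now, so the firm offers 414, keeping 186.
Round 4 (the union proposes): the firm can get 186 next round, worth 0.69 × 186 = 128.34 now; the union offers that and keeps 471.66.
Round 3 (the firm proposes): the union can get 471.66 next round, worth 0.69 × 471.66 = 325.4454 now. The firm offers 325.4454 and keeps 600 − 325.4454 = 274.5546.
Round 2 (the union proposes): the firm can get 274.5546 next round, worth 0.69 × 274.5546 = 189.442674 now. The union offers 189.442674 and keeps 600 − 189.442674 = 410.557326.
Round 1 (the firm proposes): the union can get 410.557326 next round, worth 0.69 × 410.557326 = 283.28455494 now; the firm offers that and keeps 316.71544506.

283.28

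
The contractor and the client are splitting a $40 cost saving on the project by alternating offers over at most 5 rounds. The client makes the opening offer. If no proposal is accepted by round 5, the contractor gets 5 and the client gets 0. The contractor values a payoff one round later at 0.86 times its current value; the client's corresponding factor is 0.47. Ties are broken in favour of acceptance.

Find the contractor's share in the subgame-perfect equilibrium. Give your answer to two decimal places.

26.42

Solve by backward induction from round 5.
Round 5 (the client proposes): the contractor gets 5 if talks fail, so the client offers 5 and keeps 35.
Round 4 (the contractor proposes): the client can get 35 next round, worth 0.47 × 35 = 16.45 now, so the contractor offers 16.45, keeping 23.55.
Round 3 (the client proposes): the contractor can get 23.55 next round, worth 0.86 × 23.55 = 20.253 now. The client offers 20.253 and keeps 40 − 20.253 = 19.747.
Round 2 (the contractor proposes): the client can get 19.747 next round, worth 0.47 × 19.747 = 9.28109 now; the contractor offers that and keeps 30.71891.
Round 1 (the client proposes): the contractor can get 30.71891 next round, worth 0.86 × 30.71891 = 26.4182626 now; the client offers that and keeps 13.5817374.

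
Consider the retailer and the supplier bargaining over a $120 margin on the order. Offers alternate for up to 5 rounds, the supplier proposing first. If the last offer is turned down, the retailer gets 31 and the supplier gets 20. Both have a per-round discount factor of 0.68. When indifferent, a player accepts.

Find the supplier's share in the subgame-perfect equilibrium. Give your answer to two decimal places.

75.19

By backward induction:
Round 5 (the supplier proposes): the retailer gets 31 if talks fail, so the supplier offers 31 and keeps 89.
Round 4 (the retailer proposes): the supplier can get 89 next round, worth 0.68 × 89 = 60.52 now; the retailer offers that and keeps 59.48.
Round 3 (the supplier proposes): the retailer can get 59.48 next round, worth 0.68 × 59.48 = 40.4464 now, so the supplier offers 40.4464, keeping 79.5536.
Round 2 (the retailer proposes): the supplier can get 79.5536 next round, worth 0.68 × 79.5536 = 54.096448 now. The retailer offers 54.096448 and keeps 120 − 54.096448 = 65.903552.
Round 1 (the supplier proposes): the retailer can get 65.903552 next round, worth 0.68 × 65.903552 = 44.81441536 now; the supplier offers that and keeps 75.18558464.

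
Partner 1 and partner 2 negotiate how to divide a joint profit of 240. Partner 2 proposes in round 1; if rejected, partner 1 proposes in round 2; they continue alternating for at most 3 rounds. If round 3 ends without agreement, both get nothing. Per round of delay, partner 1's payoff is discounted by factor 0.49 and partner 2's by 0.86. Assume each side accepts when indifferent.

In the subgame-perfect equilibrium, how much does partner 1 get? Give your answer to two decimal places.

By backward induction:
Round 3 (partner 2 proposes): partner 1 will accept anything ≥ 0, so partner 2 offers 0 and keeps 240.
Round 2 (partner 1 proposes): partner 2 can get 240 next round, worth 0.86 × 240 = 206.4 now; partner 1 offers that and keeps 33.6.
Round 1 (partner 2 proposes): partner 1 can get 33.6 next round, worth 0.49 × 33.6 = 16.464 now. Partner 2 offers 16.464 and keeps 240 − 16.464 = 223.536.

16.46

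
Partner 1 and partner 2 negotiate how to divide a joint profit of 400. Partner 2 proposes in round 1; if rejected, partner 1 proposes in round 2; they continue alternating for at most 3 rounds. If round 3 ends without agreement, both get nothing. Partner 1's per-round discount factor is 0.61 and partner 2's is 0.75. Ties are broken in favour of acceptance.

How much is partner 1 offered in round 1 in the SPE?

61

Solve by backward induction from round 3.
Round 3 (partner 2 proposes): partner 1 will accept anything ≥ 0, so partner 2 offers 0 and keeps 400.
Round 2 (partner 1 proposes): partner 2 can get 400 next round, worth 0.75 × 400 = 300 now, so partner 1 offers 300, keeping 100.
Round 1 (partner 2 proposes): partner 1 can get 100 next round, worth 0.61 × 100 = 61 now, so partner 2 offers 61, keeping 339.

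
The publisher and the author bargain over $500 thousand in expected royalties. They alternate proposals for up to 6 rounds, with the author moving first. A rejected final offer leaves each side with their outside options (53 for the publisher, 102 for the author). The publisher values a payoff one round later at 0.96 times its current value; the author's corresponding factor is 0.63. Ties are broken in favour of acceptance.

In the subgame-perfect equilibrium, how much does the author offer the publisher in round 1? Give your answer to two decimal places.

424.77

Round 6 (the publisher proposes): the author gets 102 if talks fail, so the publisher offers 102 and keeps 398.
Round 5 (the author proposes): the publisher can get 398 next round, worth 0.96 × 398 = 382.08 now; the author offers that and keeps 117.92.
Round 4 (the publisher proposes): the author can get 117.92 next round, worth 0.63 × 117.92 = 74.2896 now, so the publisher offers 74.2896, keeping 425.7104.
Round 3 (the author proposes): the publisher can get 425.7104 next round, worth 0.96 × 425.7104 = 408.681984 now, so the author offers 408.681984, keeping 91.318016.
Round 2 (the publisher proposes): the author can get 91.318016 next round, worth 0.63 × 91.318016 = 57.53035008 now; the publisher offers that and keeps 442.46964992.
Round 1 (the author proposes): the publisher can get 442.46964992 next round, worth 0.96 × 442.46964992 = 424.7708639232 now, so the author offers 424.7708639232, keeping 75.2291360768.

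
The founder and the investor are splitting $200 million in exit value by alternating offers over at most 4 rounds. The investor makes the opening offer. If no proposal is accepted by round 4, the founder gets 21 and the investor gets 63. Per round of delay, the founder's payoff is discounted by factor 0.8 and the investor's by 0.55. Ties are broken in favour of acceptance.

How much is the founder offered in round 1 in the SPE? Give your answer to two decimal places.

Round 4 (the founder proposes): the investor gets 63 if talks fail, so the founder offers 63 and keeps 137.
Round 3 (the investor proposes): the founder can get 137 next round, worth 0.8 × 137 = 109.6 now, so the investor offers 109.6, keeping 90.4.
Round 2 (the founder proposes): the investor can get 90.4 next round, worth 0.55 × 90.4 = 49.72 now, so the founder offers 49.72, keeping 150.28.
Round 1 (the investor proposes): the founder can get 150.28 next round, worth 0.8 × 150.28 = 120.224 now; the investor offers that and keeps 79.776.

120.22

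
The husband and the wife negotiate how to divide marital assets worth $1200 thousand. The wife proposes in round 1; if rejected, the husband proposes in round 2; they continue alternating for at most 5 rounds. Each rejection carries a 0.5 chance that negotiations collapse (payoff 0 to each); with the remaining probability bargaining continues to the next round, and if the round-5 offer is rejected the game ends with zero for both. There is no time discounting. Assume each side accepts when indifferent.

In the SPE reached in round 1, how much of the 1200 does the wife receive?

Round 5 (the wife proposes): the husband will accept anything ≥ 0, so the wife offers 0 and keeps 1200.
Round 4 (the husband proposes): rejecting gives the wife an expected 0.5 × 1200 = 600; the husband offers that and keeps 600.
Round 3 (the wife proposes): rejecting gives the husband an expected 0.5 × 600 = 300, so the wife offers 300, keeping 900.
Round 2 (the husband proposes): rejecting gives the wife an expected 0.5 × 900 = 450, so the husband offers 450, keeping 750.
Round 1 (the wife proposes): rejecting gives the husband an expected 0.5 × 750 = 375, so the wife offers 375, keeping 825.

825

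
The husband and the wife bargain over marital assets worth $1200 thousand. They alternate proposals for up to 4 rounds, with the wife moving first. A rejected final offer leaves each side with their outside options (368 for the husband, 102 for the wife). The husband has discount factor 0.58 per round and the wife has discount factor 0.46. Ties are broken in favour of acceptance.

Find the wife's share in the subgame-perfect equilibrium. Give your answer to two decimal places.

Round 4 (the husband proposes): the wife gets 102 if talks fail, so the husband offers 102 and keeps 1098.
Round 3 (the wife proposes): the husband can get 1098 next round, worth 0.58 × 1098 = 636.84 now; the wife offers that and keeps 563.16.
Round 2 (the husband proposes): the wife can get 563.16 next round, worth 0.46 × 563.16 = 259.0536 now; the husband offers that and keeps 940.9464.
Round 1 (the wife proposes): the husband can get 940.9464 next round, worth 0.58 × 940.9464 = 545.748912 now. The wife offers 545.748912 and keeps 1200 − 545.748912 = 654.251088.

654.25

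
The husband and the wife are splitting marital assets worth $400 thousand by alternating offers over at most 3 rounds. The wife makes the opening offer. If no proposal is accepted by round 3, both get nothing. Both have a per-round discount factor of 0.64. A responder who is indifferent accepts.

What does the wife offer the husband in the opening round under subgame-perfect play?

92.16

Round 3 (the wife proposes): rejection yields 0 for the husband; the wife offers 0 and keeps 400.
Round 2 (the husband proposes): the wife can get 400 next round, worth 0.64 × 400 = 256 now, so the husband offers 256, keeping 144.
Round 1 (the wife proposes): the husband can get 144 next round, worth 0.64 × 144 = 92.16 now, so the wife offers 92.16, keeping 307.84.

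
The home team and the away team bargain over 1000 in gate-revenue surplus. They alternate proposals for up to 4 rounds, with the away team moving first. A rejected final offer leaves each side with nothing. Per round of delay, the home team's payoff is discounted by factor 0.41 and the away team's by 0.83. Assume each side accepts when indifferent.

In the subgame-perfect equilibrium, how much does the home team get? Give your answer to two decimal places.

209.22

Round 4 (the home team proposes): rejection yields 0 for the away team; the home team offers 0 and keeps 1000.
Round 3 (the away team proposes): the home team can get 1000 next round, worth 0.41 × 1000 = 410 now, so the away team offers 410, keeping 590.
Round 2 (the home team proposes): the away team can get 590 next round, worth 0.83 × 590 = 489.7 now, so the home team offers 489.7, keeping 510.3.
Round 1 (the away team proposes): the home team can get 510.3 next round, worth 0.41 × 510.3 = 209.223 now, so the away team offers 209.223, keeping 790.777.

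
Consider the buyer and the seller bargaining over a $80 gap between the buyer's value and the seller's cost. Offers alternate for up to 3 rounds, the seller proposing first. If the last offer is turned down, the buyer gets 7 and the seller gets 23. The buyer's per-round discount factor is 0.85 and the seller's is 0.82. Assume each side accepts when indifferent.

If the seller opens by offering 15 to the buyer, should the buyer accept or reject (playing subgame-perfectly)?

Round 3 (the seller proposes): the buyer gets 7 if talks fail, so the seller offers 7 and keeps 73.
Round 2 (the buyer proposes): the seller can get 73 next round, worth 0.82 × 73 = 59.86 now, so the buyer offers 59.86, keeping 20.14.
So by rejecting in round 1, the buyer gets 20.14 next round, worth 0.85 × 20.14 = 17.119 now.
Offer 15 < 17.119, so the buyer rejects.

Reject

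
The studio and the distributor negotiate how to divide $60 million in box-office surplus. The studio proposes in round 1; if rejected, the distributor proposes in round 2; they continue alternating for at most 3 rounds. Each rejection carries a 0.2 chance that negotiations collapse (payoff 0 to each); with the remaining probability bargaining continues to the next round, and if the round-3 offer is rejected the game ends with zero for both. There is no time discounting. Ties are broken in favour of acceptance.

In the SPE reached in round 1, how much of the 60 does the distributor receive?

Round 3 (the studio proposes): rejection yields 0 for the distributor; the studio offers 0 and keeps 60.
Round 2 (the distributor proposes): rejecting gives the studio an expected 0.8 × 60 = 48. The distributor offers 48 and keeps 60 − 48 = 12.
Round 1 (the studio proposes): rejecting gives the distributor an expected 0.8 × 12 = 9.6. The studio offers 9.6 and keeps 60 − 9.6 = 50.4.

9.6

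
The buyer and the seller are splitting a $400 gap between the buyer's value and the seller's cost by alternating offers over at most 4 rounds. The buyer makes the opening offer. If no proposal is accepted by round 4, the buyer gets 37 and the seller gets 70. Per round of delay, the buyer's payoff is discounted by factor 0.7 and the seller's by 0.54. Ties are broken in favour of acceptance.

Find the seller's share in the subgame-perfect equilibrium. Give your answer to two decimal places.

138.90

Round 4 (the seller proposes): the buyer gets 37 if talks fail, so the seller offers 37 and keeps 363.
Round 3 (the buyer proposes): the seller can get 363 next round, worth 0.54 × 363 = 196.02 now, so the buyer offers 196.02, keeping 203.98.
Round 2 (the seller proposes): the buyer can get 203.98 next round, worth 0.7 × 203.98 = 142.786 now, so the seller offers 142.786, keeping 257.214.
Round 1 (the buyer proposes): the seller can get 257.214 next round, worth 0.54 × 257.214 = 138.89556 now, so the buyer offers 138.89556, keeping 261.10444.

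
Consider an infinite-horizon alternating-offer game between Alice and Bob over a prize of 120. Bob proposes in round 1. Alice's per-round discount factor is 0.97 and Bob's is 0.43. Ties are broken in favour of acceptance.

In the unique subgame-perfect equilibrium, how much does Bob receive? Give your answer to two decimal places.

In a stationary SPE each proposer offers the other exactly their discounted continuation value.
If Bob keeps x when proposing and Alice keeps y when proposing, then x = 120 − 0.97y and y = 120 − 0.43x.
Solving: x = 120(1 − 0.97) / (1 − 0.43·0.97) = 3.6 / 0.5829 ≈ 6.1760.
Alice gets 120 − 6.1760 ≈ 113.8240.

6.18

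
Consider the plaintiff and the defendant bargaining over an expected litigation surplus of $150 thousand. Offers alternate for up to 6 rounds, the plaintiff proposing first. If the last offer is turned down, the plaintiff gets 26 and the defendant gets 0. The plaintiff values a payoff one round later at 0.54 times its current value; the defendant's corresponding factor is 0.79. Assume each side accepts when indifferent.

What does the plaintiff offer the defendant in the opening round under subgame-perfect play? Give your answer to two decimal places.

Round 6 (the defendant proposes): the plaintiff gets 26 if talks fail, so the defendant offers 26 and keeps 124.
Round 5 (the plaintiff proposes): the defendant can get 124 next round, worth 0.79 × 124 = 97.96 now; the plaintiff offers that and keeps 52.04.
Round 4 (the defendant proposes): the plaintiff can get 52.04 next round, worth 0.54 × 52.04 = 28.1016 now. The defendant offers 28.1016 and keeps 150 − 28.1016 = 121.8984.
Round 3 (the plaintiff proposes): the defendant can get 121.8984 next round, worth 0.79 × 121.8984 = 96.299736 now. The plaintiff offers 96.299736 and keeps 150 − 96.299736 = 53.700264.
Round 2 (the defendant proposes): the plaintiff can get 53.700264 next round, worth 0.54 × 53.700264 = 28.99814256 now; the defendant offers that and keeps 121.00185744.
Round 1 (the plaintiff proposes): the defendant can get 121.00185744 next round, worth 0.79 × 121.00185744 = 95.5914673776 now; the plaintiff offers that and keeps 54.4085326224.

95.59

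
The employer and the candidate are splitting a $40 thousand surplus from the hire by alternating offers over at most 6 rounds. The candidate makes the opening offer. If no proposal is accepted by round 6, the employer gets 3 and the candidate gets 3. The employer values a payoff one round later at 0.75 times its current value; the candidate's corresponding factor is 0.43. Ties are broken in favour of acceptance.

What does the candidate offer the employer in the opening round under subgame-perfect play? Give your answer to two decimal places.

Round 6 (the employer proposes): the candidate gets 3 if talks fail, so the employer offers 3 and keeps 37.
Round 5 (the candidate proposes): the employer can get 37 next round, worth 0.75 × 37 = 27.75 now, so the candidate offers 27.75, keeping 12.25.
Round 4 (the employer proposes): the candidate can get 12.25 next round, worth 0.43 × 12.25 = 5.2675 now. The employer offers 5.2675 and keeps 40 − 5.2675 = 34.7325.
Round 3 (the candidate proposes): the employer can get 34.7325 next round, worth 0.75 × 34.7325 = 26.049375 now, so the candidate offers 26.049375, keeping 13.950625.
Round 2 (the employer proposes): the candidate can get 13.950625 next round, worth 0.43 × 13.950625 = 5.99876875 now. The employer offers 5.99876875 and keeps 40 − 5.99876875 = 34.00123125.
Round 1 (the candidate proposes): the employer can get 34.00123125 next round, worth 0.75 × 34.00123125 = 25.5009234375 now, so the candidate offers 25.5009234375, keeping 14.4990765625.

25.50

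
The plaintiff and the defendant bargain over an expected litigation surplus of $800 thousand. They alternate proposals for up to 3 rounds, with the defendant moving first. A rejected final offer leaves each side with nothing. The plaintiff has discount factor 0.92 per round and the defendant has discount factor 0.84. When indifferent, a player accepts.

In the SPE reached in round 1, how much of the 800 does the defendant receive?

By backward induction:
Round 3 (the defendant proposes): the plaintiff will accept anything ≥ 0, so the defendant offers 0 and keeps 800.
Round 2 (the plaintiff proposes): the defendant can get 800 next round, worth 0.84 × 800 = 672 now; the plaintiff offers that and keeps 128.
Round 1 (the defendant proposes): the plaintiff can get 128 next round, worth 0.92 × 128 = 117.76 now. The defendant offers 117.76 and keeps 800 − 117.76 = 682.24.

682.24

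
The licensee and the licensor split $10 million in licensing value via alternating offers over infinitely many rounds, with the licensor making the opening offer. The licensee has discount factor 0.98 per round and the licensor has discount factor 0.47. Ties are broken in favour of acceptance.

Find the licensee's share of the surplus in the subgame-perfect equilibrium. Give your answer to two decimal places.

In a stationary SPE each proposer offers the other exactly their discounted continuation value.
If the licensor keeps x when proposing and the licensee keeps y when proposing, then x = 10 − 0.98y and y = 10 − 0.47x.
Solving: x = 10(1 − 0.98) / (1 − 0.47·0.98) = 0.2 / 0.5394 ≈ 0.3708.
The licensee gets 10 − 0.3708 ≈ 9.6292.

9.63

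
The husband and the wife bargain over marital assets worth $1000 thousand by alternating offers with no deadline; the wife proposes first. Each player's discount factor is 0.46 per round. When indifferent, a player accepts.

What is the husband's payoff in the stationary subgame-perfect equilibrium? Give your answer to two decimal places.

315.07

Let x be the wife's share when the wife proposes and y be the husband's share when the husband proposes.
The husband accepts iff offered ≥ 0.46·y, so x = 1000 − 0.46y. Symmetrically y = 1000 − 0.46x.
Substituting: x = 1000 − 0.46(1000 − 0.46x), giving x(1 − 0.46·0.46) = 1000(1 − 0.46).
So x = 1000 × 0.54 / 0.7884 ≈ 684.9315, and the husband receives 1000 − x ≈ 315.0685.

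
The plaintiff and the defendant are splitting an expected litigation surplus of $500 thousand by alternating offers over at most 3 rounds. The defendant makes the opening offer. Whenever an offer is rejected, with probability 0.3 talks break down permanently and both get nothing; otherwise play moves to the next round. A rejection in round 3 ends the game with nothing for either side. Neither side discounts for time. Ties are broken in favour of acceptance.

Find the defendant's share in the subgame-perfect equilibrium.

By backward induction:
Round 3 (the defendant proposes): the plaintiff will accept anything ≥ 0, so the defendant offers 0 and keeps 500.
Round 2 (the plaintiff proposes): rejecting gives the defendant an expected 0.7 × 500 = 350; the plaintiff offers that and keeps 150.
Round 1 (the defendant proposes): rejecting gives the plaintiff an expected 0.7 × 150 = 105; the defendant offers that and keeps 395.

395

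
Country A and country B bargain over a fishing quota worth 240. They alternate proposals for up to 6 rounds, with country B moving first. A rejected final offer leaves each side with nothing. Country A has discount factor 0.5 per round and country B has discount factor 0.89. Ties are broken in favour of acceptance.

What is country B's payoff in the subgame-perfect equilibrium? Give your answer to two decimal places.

Solve by backward induction from round 6.
Round 6 (country A proposes): rejection yields 0 for country B; country A offers 0 and keeps 240.
Round 5 (country B proposes): country A can get 240 next round, worth 0.5 × 240 = 120 now, so country B offers 120, keeping 120.
Round 4 (country A proposes): country B can get 120 next round, worth 0.89 × 120 = 106.8 now. Country A offers 106.8 and keeps 240 − 106.8 = 133.2.
Round 3 (country B proposes): country A can get 133.2 next round, worth 0.5 × 133.2 = 66.6 now, so country B offers 66.6, keeping 173.4.
Round 2 (country A proposes): country B can get 173.4 next round, worth 0.89 × 173.4 = 154.326 now, so country A offers 154.326, keeping 85.674.
Round 1 (country B proposes): country A can get 85.674 next round, worth 0.5 × 85.674 = 42.837 now; country B offers that and keeps 197.163.

197.16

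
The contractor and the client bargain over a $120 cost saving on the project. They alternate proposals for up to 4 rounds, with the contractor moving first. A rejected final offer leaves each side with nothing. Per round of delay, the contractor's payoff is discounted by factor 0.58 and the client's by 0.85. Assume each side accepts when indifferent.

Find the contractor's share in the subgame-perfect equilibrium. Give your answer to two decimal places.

26.87

Round 4 (the client proposes): rejection yields 0 for the contractor; the client offers 0 and keeps 120.
Round 3 (the contractor proposes): the client can get 120 next round, worth 0.85 × 120 = 102 now; the contractor offers that and keeps 18.
Round 2 (the client proposes): the contractor can get 18 next round, worth 0.58 × 18 = 10.44 now, so the client offers 10.44, keeping 109.56.
Round 1 (the contractor proposes): the client can get 109.56 next round, worth 0.85 × 109.56 = 93.126 now; the contractor offers that and keeps 26.874.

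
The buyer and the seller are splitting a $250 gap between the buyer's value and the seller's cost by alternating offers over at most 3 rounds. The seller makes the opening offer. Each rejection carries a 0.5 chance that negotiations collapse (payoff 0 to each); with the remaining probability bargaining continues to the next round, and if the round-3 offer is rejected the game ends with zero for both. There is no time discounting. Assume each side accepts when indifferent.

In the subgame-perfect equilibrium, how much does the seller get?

By backward induction:
Round 3 (the seller proposes): the buyer will accept anything ≥ 0, so the seller offers 0 and keeps 250.
Round 2 (the buyer proposes): rejecting gives the seller an expected 0.5 × 250 = 125; the buyer offers that and keeps 125.
Round 1 (the seller proposes): rejecting gives the buyer an expected 0.5 × 125 = 62.5, so the seller offers 62.5, keeping 187.5.

187.5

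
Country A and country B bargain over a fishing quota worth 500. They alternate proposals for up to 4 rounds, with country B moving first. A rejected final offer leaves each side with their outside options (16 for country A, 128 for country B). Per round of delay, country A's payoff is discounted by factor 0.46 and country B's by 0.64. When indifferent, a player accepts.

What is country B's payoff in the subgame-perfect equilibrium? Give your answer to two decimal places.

Work backward from the last round.
Round 4 (country A proposes): country B gets 128 if talks fail, so country A offers 128 and keeps 372.
Round 3 (country B proposes): country A can get 372 next round, worth 0.46 × 372 = 171.12 now; country B offers that and keeps 328.88.
Round 2 (country A proposes): country B can get 328.88 next round, worth 0.64 × 328.88 = 210.4832 now; country A offers that and keeps 289.5168.
Round 1 (country B proposes): country A can get 289.5168 next round, worth 0.46 × 289.5168 = 133.177728 now. Country B offers 133.177728 and keeps 500 − 133.177728 = 366.822272.

366.82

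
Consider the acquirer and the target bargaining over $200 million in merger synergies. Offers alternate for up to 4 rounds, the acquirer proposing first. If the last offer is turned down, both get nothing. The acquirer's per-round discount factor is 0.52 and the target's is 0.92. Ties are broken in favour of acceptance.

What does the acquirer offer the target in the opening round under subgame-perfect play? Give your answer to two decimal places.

176.35

Round 4 (the target proposes): the acquirer will accept anything ≥ 0, so the target offers 0 and keeps 200.
Round 3 (the acquirer proposes): the target can get 200 next round, worth 0.92 × 200 = 184 now. The acquirer offers 184 and keeps 200 − 184 = 16.
Round 2 (the target proposes): the acquirer can get 16 next round, worth 0.52 × 16 = 8.32 now, so the target offers 8.32, keeping 191.68.
Round 1 (the acquirer proposes): the target can get 191.68 next round, worth 0.92 × 191.68 = 176.3456 now, so the acquirer offers 176.3456, keeping 23.6544.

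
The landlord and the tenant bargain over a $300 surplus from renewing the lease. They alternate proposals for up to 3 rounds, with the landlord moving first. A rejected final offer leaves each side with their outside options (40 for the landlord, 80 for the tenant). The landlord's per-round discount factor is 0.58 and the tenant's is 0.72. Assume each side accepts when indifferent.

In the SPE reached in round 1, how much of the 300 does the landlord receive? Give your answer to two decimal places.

By backward induction:
Round 3 (the landlord proposes): the tenant gets 80 if talks fail, so the landlord offers 80 and keeps 220.
Round 2 (the tenant proposes): the landlord can get 220 next round, worth 0.58 × 220 = 127.6 now, so the tenant offers 127.6, keeping 172.4.
Round 1 (the landlord proposes): the tenant can get 172.4 next round, worth 0.72 × 172.4 = 124.128 now, so the landlord offers 124.128, keeping 175.872.

175.87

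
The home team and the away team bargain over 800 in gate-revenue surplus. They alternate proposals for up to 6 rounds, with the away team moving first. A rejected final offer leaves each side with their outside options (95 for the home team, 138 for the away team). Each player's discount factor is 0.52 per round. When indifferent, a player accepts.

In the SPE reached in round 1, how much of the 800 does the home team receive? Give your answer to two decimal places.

By backward induction:
Round 6 (the home team proposes): the away team gets 138 if talks fail, so the home team offers 138 and keeps 662.
Round 5 (the away team proposes): the home team can get 662 next round, worth 0.52 × 662 = 344.24 now; the away team offers that and keeps 455.76.
Round 4 (the home team proposes): the away team can get 455.76 next round, worth 0.52 × 455.76 = 236.9952 now, so the home team offers 236.9952, keeping 563.0048.
Round 3 (the away team proposes): the home team can get 563.0048 next round, worth 0.52 × 563.0048 = 292.762496 now, so the away team offers 292.762496, keeping 507.237504.
Round 2 (the home team proposes): the away team can get 507.237504 next round, worth 0.52 × 507.237504 = 263.76350208 now. The home team offers 263.76350208 and keeps 800 − 263.76350208 = 536.23649792.
Round 1 (the away team proposes): the home team can get 536.23649792 next round, worth 0.52 × 536.23649792 = 278.8429789184 now, so the away team offers 278.8429789184, keeping 521.1570210816.

278.84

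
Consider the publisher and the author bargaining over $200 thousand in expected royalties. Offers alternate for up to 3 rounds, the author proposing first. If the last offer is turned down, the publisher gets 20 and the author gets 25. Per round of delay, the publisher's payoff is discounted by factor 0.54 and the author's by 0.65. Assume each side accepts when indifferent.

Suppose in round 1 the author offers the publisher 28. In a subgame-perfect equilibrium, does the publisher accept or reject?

Round 3 (the author proposes): the publisher gets 20 if talks fail, so the author offers 20 and keeps 180.
Round 2 (the publisher proposes): the author can get 180 next round, worth 0.65 × 180 = 117 now. The publisher offers 117 and keeps 200 − 117 = 83.
So by rejecting in round 1, the publisher gets 83 next round, worth 0.54 × 83 = 44.82 now.
Offer 28 < 44.82, so the publisher rejects.

Reject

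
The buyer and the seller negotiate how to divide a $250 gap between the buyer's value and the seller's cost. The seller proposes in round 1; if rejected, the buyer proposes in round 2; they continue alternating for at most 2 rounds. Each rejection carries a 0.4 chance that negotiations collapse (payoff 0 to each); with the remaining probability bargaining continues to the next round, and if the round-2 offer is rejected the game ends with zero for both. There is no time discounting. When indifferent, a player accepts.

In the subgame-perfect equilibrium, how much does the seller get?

Round 2 (the buyer proposes): rejection yields 0 for the seller; the buyer offers 0 and keeps 250.
Round 1 (the seller proposes): rejecting gives the buyer an expected 0.6 × 250 = 150; the seller offers that and keeps 100.

100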